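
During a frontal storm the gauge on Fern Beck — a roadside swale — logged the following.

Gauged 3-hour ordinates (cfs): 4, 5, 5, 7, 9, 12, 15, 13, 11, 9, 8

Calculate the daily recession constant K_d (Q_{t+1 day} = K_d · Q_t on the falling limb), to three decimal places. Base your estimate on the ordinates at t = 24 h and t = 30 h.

K_d ≈ 0.280

Between t = 24 h and t = 30 h the flow falls from 11 to 8 cfs over 2×3 h = 6 h.
Per-interval ratio K = (8/11)^(1/2) = 0.8528; K_d = K^(24/3) = 0.280.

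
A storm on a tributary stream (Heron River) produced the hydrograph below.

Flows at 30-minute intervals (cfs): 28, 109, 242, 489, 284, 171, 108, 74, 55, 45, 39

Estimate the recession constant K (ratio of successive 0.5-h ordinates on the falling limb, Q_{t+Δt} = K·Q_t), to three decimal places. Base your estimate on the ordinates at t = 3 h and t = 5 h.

K ≈ 0.775

Using the recession-limb readings at t = 3 h and t = 5 h: Q falls from 108 to 39 cfs over 4 intervals.
K = (Q₂/Q₁)^(1/4) = (39/108)^(1/4) = 0.775.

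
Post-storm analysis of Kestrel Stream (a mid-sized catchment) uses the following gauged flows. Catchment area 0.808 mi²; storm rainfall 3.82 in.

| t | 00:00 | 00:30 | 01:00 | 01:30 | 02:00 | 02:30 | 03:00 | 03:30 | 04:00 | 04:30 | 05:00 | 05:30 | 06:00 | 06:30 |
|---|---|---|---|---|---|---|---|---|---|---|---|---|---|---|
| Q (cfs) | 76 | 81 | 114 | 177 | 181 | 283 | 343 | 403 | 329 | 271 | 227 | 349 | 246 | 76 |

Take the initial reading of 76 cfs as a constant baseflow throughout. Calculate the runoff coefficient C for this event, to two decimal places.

ΣQ_DR = 2092 cfs; V = ΣQ_DR·Δt = 3.766 × 10^6 ft³.
Runoff depth d = V / A = 2.006 in.
C = d / P = 2.006 / 3.82 = 0.53.

C ≈ 0.53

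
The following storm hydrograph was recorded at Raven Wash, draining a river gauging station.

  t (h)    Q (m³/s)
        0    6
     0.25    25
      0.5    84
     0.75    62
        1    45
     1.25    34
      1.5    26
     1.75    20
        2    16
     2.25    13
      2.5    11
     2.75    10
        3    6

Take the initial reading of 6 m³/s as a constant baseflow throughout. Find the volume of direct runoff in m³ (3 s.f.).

Direct-runoff ordinates (Q − Q_b): 0.0, 19.0, 78.0, 56.0, 39.0, 28.0, 20.0, 14.0, 10.0, 7.0, 5.0, 4.0, 0.0 m³/s.
ΣQ_DR = 280.0 m³/s.
With Δt = 0.25 h = 900 s, V = ΣQ_DR · Δt = 280.0 × 900 = 2.52 × 10^5 m³.

V ≈ 2.52 × 10^5 m³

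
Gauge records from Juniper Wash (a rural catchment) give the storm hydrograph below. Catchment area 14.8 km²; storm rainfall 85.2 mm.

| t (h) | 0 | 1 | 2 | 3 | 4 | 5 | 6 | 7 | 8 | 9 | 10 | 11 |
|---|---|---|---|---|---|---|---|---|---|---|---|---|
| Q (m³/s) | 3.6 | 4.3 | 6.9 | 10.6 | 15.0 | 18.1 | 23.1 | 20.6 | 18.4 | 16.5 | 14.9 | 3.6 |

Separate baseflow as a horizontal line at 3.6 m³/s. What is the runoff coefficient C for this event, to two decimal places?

ΣQ_DR = 112.4 m³/s; V = ΣQ_DR·Δt = 4.046 × 10^5 m³.
Runoff depth d = V / A = 27.34 mm.
C = d / P = 27.34 / 85.2 = 0.32.

C ≈ 0.32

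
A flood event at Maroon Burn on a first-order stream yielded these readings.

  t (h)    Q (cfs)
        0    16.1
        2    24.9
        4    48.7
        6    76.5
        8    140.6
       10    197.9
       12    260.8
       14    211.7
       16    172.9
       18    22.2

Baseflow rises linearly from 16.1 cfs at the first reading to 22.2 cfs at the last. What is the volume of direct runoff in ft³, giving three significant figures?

Direct-runoff ordinates (Q − Q_b): 0.00, 8.12, 31.24, 58.37, 121.79, 178.41, 240.63, 190.86, 151.38, 0.00 cfs.
ΣQ_DR = 980.8 cfs.
With Δt = 2 h = 7200 s, V = ΣQ_DR · Δt = 980.8 × 7200 = 7.06 × 10^6 ft³.

V ≈ 7.06 × 10^6 ft³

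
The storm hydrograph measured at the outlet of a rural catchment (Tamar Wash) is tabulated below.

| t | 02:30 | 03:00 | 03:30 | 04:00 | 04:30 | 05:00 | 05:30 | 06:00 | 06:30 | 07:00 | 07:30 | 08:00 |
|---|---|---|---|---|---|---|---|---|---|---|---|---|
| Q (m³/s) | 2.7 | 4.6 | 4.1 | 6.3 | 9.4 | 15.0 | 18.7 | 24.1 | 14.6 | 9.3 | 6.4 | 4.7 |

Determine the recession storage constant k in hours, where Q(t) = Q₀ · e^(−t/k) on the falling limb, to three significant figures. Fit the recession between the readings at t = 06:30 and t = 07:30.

k ≈ 1.21 h

On the falling limb, Q drops from 14.6 to 6.4 m³/s between t = 06:30 and t = 07:30 (Δt = 1 h).
k = −Δt / ln(Q₂/Q₁) = −1 / ln(6.4/14.6) = 1.21 h.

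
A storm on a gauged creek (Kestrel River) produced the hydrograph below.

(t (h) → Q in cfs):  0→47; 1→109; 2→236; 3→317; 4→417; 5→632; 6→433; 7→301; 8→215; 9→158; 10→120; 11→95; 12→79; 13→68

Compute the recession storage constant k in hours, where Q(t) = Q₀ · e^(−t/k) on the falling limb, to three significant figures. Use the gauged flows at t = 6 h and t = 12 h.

On the falling limb, Q drops from 433 to 79 cfs between t = 6 h and t = 12 h (Δt = 6 h).
k = −Δt / ln(Q₂/Q₁) = −6 / ln(79/433) = 3.53 h.

k ≈ 3.53 h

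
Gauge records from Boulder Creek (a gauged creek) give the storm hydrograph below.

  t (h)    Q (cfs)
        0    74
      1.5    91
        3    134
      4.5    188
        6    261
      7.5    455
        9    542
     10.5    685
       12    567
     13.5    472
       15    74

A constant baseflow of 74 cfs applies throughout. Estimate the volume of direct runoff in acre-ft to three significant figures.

Direct-runoff ordinates (Q − Q_b): 0.0, 17.0, 60.0, 114.0, 187.0, 381.0, 468.0, 611.0, 493.0, 398.0, 0.0 cfs.
ΣQ_DR = 2729 cfs.
With Δt = 1.5 h = 5400 s, V = ΣQ_DR · Δt = 2729 × 5400 = 1.47 × 10^7 ft³ = 338 acre-ft.

V ≈ 338 acre-ft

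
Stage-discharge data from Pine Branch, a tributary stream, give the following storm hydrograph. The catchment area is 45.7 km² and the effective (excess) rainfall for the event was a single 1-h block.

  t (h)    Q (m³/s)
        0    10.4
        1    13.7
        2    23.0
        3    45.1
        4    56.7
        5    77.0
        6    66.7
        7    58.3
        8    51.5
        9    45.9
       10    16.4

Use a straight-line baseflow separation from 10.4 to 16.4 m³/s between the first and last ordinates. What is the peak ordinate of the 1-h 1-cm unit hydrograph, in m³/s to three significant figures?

Direct runoff: 0.00, 2.70, 11.40, 32.90, 43.90, 63.60, 52.70, 43.70, 36.30, 30.10, 0.00 m³/s; ΣQ_DR = 317.3 m³/s, peak = 63.60 m³/s.
Runoff depth d = ΣQ_DR·Δt / A = 317.3 × 3600 / (45.7 km²) = 25.00 mm.
The 1-cm UH is the DRH scaled by (10 mm)/d, so U_p = 63.60 × 10/25.00 = 25.4 m³/s.

U_p ≈ 25.4 m³/s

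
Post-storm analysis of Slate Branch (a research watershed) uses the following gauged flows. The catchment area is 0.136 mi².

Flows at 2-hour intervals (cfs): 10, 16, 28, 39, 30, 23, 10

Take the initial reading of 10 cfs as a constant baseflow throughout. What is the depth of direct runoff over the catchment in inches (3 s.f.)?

d ≈ 1.96 in

Direct runoff: 0.0, 6.0, 18.0, 29.0, 20.0, 13.0, 0.0 cfs; ΣQ_DR = 86.00 cfs.
V = ΣQ_DR · Δt = 86.00 × 7200 s = 6.192 × 10^5 ft³.
Over A = 0.136 mi², depth = V / A = 1.96 in.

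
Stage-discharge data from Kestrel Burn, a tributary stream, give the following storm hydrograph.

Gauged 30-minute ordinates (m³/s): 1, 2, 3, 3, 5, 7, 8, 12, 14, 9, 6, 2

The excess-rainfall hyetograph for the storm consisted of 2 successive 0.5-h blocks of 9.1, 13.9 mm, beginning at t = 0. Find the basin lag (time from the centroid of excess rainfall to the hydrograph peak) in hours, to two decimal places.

Centroid of excess rainfall: t_c = Σ P_i·t̄_i / ΣP_i = 0.5522 h (block centres at 0.25, 0.75 h).
Hydrograph peak occurs at t = 4 h, so basin lag t_L = 4 − 0.5522 = 3.45 h.

t_L ≈ 3.45 h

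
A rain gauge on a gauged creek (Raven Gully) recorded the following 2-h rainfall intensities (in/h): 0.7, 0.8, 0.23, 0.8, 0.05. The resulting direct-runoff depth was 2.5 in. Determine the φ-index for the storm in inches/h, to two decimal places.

Only the 3 blocks with intensity above φ contribute runoff: 0.7, 0.8, 0.8 in/h.
Σ(I−φ)·Δt = d  ⇒  (0.7+0.8+0.8 − 3φ)·2 = 2.5
φ = (2.300 − 2.5/2) / 3 = 0.35 in/h.

φ ≈ 0.35 in/h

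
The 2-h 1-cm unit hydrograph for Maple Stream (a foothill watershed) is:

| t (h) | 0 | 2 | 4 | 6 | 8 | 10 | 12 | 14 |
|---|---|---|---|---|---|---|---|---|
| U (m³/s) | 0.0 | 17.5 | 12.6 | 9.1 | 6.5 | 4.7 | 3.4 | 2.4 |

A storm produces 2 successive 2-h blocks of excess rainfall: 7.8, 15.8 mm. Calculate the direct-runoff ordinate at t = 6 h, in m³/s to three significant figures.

Q ≈ 27.0 m³/s

By discrete convolution, Q_j = Σ (P_i / 10 mm) · U_{j−i}.
At t = 6 h (j=3): Q = (7.8/10)·9.1 + (15.8/10)·12.6 = 27.0 m³/s.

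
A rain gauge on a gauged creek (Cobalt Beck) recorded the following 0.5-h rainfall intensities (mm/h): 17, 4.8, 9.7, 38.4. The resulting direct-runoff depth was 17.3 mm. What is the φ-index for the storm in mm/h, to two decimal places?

Only the 2 blocks with intensity above φ contribute runoff: 17, 38.4 mm/h.
Σ(I−φ)·Δt = d  ⇒  (17+38.4 − 2φ)·0.5 = 17.3
φ = (55.40 − 17.3/0.5) / 2 = 10.40 mm/h.

φ ≈ 10.40 mm/h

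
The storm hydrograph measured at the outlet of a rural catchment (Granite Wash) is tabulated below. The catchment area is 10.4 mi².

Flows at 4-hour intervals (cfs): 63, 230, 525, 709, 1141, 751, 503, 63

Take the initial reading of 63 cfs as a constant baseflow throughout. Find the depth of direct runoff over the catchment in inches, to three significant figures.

d ≈ 2.07 in

Direct runoff: 0.0, 167.0, 462.0, 646.0, 1078.0, 688.0, 440.0, 0.0 cfs; ΣQ_DR = 3481 cfs.
V = ΣQ_DR · Δt = 3481 × 14400 s = 5.013 × 10^7 ft³.
Over A = 10.4 mi², depth = V / A = 2.07 in.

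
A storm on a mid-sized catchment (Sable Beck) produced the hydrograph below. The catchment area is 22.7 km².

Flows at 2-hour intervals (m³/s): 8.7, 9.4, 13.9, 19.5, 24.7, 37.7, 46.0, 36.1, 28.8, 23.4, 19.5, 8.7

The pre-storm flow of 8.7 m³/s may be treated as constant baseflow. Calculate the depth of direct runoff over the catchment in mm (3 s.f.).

Direct runoff: 0.0, 0.7, 5.2, 10.8, 16.0, 29.0, 37.3, 27.4, 20.1, 14.7, 10.8, 0.0 m³/s; ΣQ_DR = 172.0 m³/s.
V = ΣQ_DR · Δt = 172.0 × 7200 s = 1.238 × 10^6 m³.
Over A = 22.7 km², depth = V / A = 54.6 mm.

d ≈ 54.6 mm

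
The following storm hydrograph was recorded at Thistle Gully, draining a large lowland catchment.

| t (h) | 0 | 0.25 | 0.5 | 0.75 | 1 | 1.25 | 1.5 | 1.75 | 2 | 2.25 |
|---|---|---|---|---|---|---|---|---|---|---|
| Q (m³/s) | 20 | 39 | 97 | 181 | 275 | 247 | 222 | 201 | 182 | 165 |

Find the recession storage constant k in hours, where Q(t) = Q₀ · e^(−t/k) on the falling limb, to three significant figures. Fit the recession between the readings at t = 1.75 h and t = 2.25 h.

On the falling limb, Q drops from 201 to 165 m³/s between t = 1.75 h and t = 2.25 h (Δt = 0.5 h).
k = −Δt / ln(Q₂/Q₁) = −0.5 / ln(165/201) = 2.53 h.

k ≈ 2.53 h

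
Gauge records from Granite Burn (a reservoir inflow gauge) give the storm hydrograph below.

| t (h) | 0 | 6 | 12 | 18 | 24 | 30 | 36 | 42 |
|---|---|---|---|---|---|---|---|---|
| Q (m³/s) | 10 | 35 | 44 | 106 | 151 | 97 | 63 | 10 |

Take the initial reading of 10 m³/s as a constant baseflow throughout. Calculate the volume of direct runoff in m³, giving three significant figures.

V ≈ 9.42 × 10^6 m³

Direct-runoff ordinates (Q − Q_b): 0.0, 25.0, 34.0, 96.0, 141.0, 87.0, 53.0, 0.0 m³/s.
ΣQ_DR = 436.0 m³/s.
With Δt = 6 h = 21600 s, V = ΣQ_DR · Δt = 436.0 × 21600 = 9.42 × 10^6 m³.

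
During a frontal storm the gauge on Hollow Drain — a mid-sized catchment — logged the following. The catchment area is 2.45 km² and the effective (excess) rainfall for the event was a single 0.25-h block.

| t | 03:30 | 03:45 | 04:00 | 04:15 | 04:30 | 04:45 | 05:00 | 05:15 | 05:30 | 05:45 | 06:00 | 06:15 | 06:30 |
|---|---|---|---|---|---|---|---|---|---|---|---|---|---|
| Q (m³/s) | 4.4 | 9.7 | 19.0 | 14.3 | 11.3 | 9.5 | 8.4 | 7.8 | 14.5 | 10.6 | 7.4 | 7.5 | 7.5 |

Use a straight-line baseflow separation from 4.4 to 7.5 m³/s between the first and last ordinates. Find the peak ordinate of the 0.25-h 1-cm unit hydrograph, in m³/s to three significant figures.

Direct runoff: 0.00, 5.04, 14.08, 9.12, 5.87, 3.81, 2.45, 1.59, 8.03, 3.88, 0.42, 0.26, 0.00 m³/s; ΣQ_DR = 54.55 m³/s, peak = 14.08 m³/s.
Runoff depth d = ΣQ_DR·Δt / A = 54.55 × 900 / (2.45 km²) = 20.04 mm.
The 1-cm UH is the DRH scaled by (10 mm)/d, so U_p = 14.08 × 10/20.04 = 7.03 m³/s.

U_p ≈ 7.03 m³/s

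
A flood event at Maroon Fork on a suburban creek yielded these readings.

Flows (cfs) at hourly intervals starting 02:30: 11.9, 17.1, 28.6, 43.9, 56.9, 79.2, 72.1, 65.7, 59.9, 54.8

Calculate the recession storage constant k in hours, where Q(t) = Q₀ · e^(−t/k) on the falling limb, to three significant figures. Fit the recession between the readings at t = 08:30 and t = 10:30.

k ≈ 10.8 h

On the falling limb, Q drops from 72.1 to 59.9 cfs between t = 08:30 and t = 10:30 (Δt = 2 h).
k = −Δt / ln(Q₂/Q₁) = −2 / ln(59.9/72.1) = 10.8 h.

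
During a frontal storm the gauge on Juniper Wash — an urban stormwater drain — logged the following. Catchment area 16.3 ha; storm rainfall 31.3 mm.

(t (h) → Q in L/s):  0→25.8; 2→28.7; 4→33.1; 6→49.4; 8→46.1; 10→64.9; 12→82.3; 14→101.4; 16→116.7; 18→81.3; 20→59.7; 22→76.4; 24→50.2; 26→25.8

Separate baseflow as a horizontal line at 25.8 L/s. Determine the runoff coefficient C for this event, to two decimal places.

ΣQ_DR = 480.6 L/s; V = ΣQ_DR·Δt = 3.460 × 10^6 L.
Runoff depth d = V / A = 21.23 mm.
C = d / P = 21.23 / 31.3 = 0.68.

C ≈ 0.68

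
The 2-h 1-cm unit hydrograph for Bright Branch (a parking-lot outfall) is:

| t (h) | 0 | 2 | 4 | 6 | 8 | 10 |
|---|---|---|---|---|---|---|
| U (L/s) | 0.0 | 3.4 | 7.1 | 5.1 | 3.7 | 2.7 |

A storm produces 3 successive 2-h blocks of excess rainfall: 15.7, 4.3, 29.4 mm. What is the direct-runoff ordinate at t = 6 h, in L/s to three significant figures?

Q ≈ 21.1 L/s

By discrete convolution, Q_j = Σ (P_i / 10 mm) · U_{j−i}.
At t = 6 h (j=3): Q = (15.7/10)·5.1 + (4.3/10)·7.1 + (29.4/10)·3.4 = 21.1 L/s.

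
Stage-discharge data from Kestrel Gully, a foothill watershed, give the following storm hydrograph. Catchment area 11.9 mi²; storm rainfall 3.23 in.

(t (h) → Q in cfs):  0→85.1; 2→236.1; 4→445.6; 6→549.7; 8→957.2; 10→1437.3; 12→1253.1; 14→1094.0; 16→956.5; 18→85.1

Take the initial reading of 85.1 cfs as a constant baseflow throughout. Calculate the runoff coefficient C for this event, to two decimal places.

ΣQ_DR = 6249 cfs; V = ΣQ_DR·Δt = 4.499 × 10^7 ft³.
Runoff depth d = V / A = 1.627 in.
C = d / P = 1.627 / 3.23 = 0.50.

C ≈ 0.50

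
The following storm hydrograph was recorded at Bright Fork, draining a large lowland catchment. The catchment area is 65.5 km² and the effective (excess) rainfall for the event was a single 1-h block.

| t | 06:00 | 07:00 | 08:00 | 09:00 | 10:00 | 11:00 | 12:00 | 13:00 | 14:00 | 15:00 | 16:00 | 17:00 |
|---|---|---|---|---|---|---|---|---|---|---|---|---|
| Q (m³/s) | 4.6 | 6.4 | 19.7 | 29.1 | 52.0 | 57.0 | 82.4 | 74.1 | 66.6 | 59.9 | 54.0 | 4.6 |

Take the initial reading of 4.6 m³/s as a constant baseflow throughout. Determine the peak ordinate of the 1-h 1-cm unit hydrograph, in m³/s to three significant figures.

U_p ≈ 31.1 m³/s

Direct runoff: 0.0, 1.8, 15.1, 24.5, 47.4, 52.4, 77.8, 69.5, 62.0, 55.3, 49.4, 0.0 m³/s; ΣQ_DR = 455.2 m³/s, peak = 77.8 m³/s.
Runoff depth d = ΣQ_DR·Δt / A = 455.2 × 3600 / (65.5 km²) = 25.02 mm.
The 1-cm UH is the DRH scaled by (10 mm)/d, so U_p = 77.8 × 10/25.02 = 31.1 m³/s.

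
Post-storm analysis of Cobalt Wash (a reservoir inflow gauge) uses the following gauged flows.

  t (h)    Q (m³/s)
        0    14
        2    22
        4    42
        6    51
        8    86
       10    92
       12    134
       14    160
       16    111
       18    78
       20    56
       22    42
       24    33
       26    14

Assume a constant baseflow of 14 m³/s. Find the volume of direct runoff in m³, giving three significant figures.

Direct-runoff ordinates (Q − Q_b): 0.0, 8.0, 28.0, 37.0, 72.0, 78.0, 120.0, 146.0, 97.0, 64.0, 42.0, 28.0, 19.0, 0.0 m³/s.
ΣQ_DR = 739.0 m³/s.
With Δt = 2 h = 7200 s, V = ΣQ_DR · Δt = 739.0 × 7200 = 5.32 × 10^6 m³.

V ≈ 5.32 × 10^6 m³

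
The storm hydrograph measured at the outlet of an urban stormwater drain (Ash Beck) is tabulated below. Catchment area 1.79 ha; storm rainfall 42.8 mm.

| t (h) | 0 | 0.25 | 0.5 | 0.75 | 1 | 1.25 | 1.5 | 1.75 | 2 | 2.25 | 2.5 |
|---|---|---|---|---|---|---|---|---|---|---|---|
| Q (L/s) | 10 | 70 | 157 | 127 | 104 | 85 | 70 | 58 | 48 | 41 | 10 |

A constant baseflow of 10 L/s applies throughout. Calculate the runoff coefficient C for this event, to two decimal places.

C ≈ 0.79

ΣQ_DR = 670.0 L/s; V = ΣQ_DR·Δt = 6.030 × 10^5 L.
Runoff depth d = V / A = 33.69 mm.
C = d / P = 33.69 / 42.8 = 0.79.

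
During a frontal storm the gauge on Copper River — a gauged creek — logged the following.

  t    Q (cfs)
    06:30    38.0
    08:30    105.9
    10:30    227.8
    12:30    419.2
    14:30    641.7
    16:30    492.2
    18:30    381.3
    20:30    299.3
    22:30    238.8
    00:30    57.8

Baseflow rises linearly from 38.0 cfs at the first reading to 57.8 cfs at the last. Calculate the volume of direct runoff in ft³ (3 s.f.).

V ≈ 1.74 × 10^7 ft³

Direct-runoff ordinates (Q − Q_b): 0.00, 65.70, 185.40, 374.60, 594.90, 443.20, 330.10, 245.90, 183.20, 0.00 cfs.
ΣQ_DR = 2423 cfs.
With Δt = 2 h = 7200 s, V = ΣQ_DR · Δt = 2423 × 7200 = 1.74 × 10^7 ft³.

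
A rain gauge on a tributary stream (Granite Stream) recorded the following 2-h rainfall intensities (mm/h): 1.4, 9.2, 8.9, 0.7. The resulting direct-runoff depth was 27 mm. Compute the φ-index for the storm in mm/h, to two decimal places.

Only the 2 blocks with intensity above φ contribute runoff: 9.2, 8.9 mm/h.
Σ(I−φ)·Δt = d  ⇒  (9.2+8.9 − 2φ)·2 = 27
φ = (18.10 − 27/2) / 2 = 2.30 mm/h.

φ ≈ 2.30 mm/h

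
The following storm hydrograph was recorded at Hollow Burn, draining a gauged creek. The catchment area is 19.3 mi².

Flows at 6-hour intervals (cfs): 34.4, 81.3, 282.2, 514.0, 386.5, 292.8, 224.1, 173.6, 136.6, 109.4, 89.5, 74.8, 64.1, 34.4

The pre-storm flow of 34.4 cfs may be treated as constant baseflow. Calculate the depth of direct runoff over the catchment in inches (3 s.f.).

d ≈ 0.971 in

Direct runoff: 0.0, 46.9, 247.8, 479.6, 352.1, 258.4, 189.7, 139.2, 102.2, 75.0, 55.1, 40.4, 29.7, 0.0 cfs; ΣQ_DR = 2016 cfs.
V = ΣQ_DR · Δt = 2016 × 21600 s = 4.355 × 10^7 ft³.
Over A = 19.3 mi², depth = V / A = 0.971 in.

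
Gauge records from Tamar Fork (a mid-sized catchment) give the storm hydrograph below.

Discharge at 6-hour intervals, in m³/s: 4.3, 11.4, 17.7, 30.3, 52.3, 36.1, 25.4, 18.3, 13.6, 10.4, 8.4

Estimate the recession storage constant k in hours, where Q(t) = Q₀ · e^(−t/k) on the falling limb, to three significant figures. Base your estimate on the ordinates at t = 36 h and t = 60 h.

k ≈ 21.7 h

On the falling limb, Q drops from 25.4 to 8.4 m³/s between t = 36 h and t = 60 h (Δt = 24 h).
k = −Δt / ln(Q₂/Q₁) = −24 / ln(8.4/25.4) = 21.7 h.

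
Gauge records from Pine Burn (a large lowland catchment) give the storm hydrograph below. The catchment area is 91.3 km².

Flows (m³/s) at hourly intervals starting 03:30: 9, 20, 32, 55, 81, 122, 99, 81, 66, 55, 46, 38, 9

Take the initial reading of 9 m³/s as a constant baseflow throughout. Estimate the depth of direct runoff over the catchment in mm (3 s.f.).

Direct runoff: 0.0, 11.0, 23.0, 46.0, 72.0, 113.0, 90.0, 72.0, 57.0, 46.0, 37.0, 29.0, 0.0 m³/s; ΣQ_DR = 596.0 m³/s.
V = ΣQ_DR · Δt = 596.0 × 3600 s = 2.146 × 10^6 m³.
Over A = 91.3 km², depth = V / A = 23.5 mm.

d ≈ 23.5 mm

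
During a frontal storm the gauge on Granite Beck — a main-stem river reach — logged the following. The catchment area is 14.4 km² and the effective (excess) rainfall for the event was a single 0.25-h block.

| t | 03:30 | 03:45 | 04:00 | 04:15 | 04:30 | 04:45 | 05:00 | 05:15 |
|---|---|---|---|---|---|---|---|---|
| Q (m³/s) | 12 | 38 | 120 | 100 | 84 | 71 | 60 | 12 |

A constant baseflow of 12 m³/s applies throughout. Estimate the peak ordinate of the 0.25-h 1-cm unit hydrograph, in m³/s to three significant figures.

U_p ≈ 43.1 m³/s

Direct runoff: 0.0, 26.0, 108.0, 88.0, 72.0, 59.0, 48.0, 0.0 m³/s; ΣQ_DR = 401.0 m³/s, peak = 108.0 m³/s.
Runoff depth d = ΣQ_DR·Δt / A = 401.0 × 900 / (14.4 km²) = 25.06 mm.
The 1-cm UH is the DRH scaled by (10 mm)/d, so U_p = 108.0 × 10/25.06 = 43.1 m³/s.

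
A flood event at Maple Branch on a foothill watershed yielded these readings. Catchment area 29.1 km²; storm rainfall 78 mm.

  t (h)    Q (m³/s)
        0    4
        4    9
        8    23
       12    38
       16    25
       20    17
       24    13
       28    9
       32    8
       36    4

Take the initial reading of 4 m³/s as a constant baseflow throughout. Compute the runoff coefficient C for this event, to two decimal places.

C ≈ 0.70

ΣQ_DR = 110.0 m³/s; V = ΣQ_DR·Δt = 1.584 × 10^6 m³.
Runoff depth d = V / A = 54.43 mm.
C = d / P = 54.43 / 78 = 0.70.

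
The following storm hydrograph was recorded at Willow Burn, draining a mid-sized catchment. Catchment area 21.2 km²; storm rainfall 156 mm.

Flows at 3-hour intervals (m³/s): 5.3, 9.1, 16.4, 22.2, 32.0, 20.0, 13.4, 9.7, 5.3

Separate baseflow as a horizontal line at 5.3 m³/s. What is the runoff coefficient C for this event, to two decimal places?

C ≈ 0.28

ΣQ_DR = 85.70 m³/s; V = ΣQ_DR·Δt = 9.256 × 10^5 m³.
Runoff depth d = V / A = 43.66 mm.
C = d / P = 43.66 / 156 = 0.28.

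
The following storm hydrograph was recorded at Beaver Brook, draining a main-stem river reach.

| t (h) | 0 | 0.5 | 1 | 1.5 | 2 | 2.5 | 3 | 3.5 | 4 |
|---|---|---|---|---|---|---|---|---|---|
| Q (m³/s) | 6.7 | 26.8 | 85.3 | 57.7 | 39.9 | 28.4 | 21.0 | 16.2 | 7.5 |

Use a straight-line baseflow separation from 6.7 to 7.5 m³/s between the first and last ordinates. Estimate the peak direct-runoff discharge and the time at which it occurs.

Q_p = 78.40 m³/s at t = 1 h

Subtracting baseflow gives direct-runoff ordinates: 0.00, 20.00, 78.40, 50.70, 32.80, 21.20, 13.70, 8.80, 0.00 m³/s.
The maximum is 78.40 m³/s, occurring at the reading for t = 1 h.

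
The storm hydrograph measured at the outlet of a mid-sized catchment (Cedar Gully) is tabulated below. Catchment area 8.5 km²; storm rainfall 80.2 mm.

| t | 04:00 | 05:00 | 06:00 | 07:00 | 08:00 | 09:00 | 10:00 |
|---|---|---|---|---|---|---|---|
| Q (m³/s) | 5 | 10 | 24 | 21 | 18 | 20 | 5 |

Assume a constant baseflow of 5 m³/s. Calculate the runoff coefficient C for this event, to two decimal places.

ΣQ_DR = 68.00 m³/s; V = ΣQ_DR·Δt = 2.448 × 10^5 m³.
Runoff depth d = V / A = 28.80 mm.
C = d / P = 28.80 / 80.2 = 0.36.

C ≈ 0.36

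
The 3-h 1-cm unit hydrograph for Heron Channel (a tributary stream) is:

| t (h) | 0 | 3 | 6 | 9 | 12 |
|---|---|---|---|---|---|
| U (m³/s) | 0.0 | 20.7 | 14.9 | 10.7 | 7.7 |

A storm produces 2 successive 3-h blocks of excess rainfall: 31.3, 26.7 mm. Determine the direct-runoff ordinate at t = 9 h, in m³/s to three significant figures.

Q ≈ 73.3 m³/s

By discrete convolution, Q_j = Σ (P_i / 10 mm) · U_{j−i}.
At t = 9 h (j=3): Q = (31.3/10)·10.7 + (26.7/10)·14.9 = 73.3 m³/s.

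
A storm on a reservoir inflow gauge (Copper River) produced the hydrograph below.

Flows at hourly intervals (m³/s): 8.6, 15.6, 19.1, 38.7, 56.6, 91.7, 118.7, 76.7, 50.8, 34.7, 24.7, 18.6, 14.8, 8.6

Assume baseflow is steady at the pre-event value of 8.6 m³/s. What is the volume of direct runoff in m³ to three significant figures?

Direct-runoff ordinates (Q − Q_b): 0.0, 7.0, 10.5, 30.1, 48.0, 83.1, 110.1, 68.1, 42.2, 26.1, 16.1, 10.0, 6.2, 0.0 m³/s.
ΣQ_DR = 457.5 m³/s.
With Δt = 1 h = 3600 s, V = ΣQ_DR · Δt = 457.5 × 3600 = 1.65 × 10^6 m³.

V ≈ 1.65 × 10^6 m³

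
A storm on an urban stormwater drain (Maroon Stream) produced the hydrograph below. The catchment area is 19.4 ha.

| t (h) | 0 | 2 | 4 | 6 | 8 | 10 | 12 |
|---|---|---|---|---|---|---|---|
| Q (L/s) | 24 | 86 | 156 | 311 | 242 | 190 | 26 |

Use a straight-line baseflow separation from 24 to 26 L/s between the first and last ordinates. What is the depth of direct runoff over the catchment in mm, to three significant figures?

d ≈ 31.9 mm

Direct runoff: 0.00, 61.67, 131.33, 286.00, 216.67, 164.33, 0.00 L/s; ΣQ_DR = 860.0 L/s.
V = ΣQ_DR · Δt = 860.0 × 7200 s = 6.192 × 10^6 L.
Over A = 19.4 ha, depth = V / A = 31.9 mm.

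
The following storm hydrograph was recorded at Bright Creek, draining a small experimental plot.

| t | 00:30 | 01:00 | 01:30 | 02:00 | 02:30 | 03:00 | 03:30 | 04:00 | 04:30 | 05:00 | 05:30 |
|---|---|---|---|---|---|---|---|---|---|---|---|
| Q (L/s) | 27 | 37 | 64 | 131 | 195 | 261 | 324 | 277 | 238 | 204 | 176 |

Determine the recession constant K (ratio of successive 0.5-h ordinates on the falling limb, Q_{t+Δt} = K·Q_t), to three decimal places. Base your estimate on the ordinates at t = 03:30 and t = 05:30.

Using the recession-limb readings at t = 03:30 and t = 05:30: Q falls from 324 to 176 L/s over 4 intervals.
K = (Q₂/Q₁)^(1/4) = (176/324)^(1/4) = 0.859.

K ≈ 0.859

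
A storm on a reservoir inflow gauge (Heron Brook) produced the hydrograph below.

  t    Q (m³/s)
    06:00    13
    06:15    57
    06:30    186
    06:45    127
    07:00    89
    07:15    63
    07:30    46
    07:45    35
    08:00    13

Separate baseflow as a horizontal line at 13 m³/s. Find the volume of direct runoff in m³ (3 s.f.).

Direct-runoff ordinates (Q − Q_b): 0.0, 44.0, 173.0, 114.0, 76.0, 50.0, 33.0, 22.0, 0.0 m³/s.
ΣQ_DR = 512.0 m³/s.
With Δt = 0.25 h = 900 s, V = ΣQ_DR · Δt = 512.0 × 900 = 4.61 × 10^5 m³.

V ≈ 4.61 × 10^5 m³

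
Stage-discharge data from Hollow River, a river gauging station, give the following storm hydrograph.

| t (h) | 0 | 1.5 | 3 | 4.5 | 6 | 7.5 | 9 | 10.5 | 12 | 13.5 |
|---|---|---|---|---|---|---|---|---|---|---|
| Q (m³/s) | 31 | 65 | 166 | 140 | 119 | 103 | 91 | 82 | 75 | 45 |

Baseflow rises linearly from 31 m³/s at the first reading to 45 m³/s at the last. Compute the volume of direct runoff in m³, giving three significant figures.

Direct-runoff ordinates (Q − Q_b): 0.00, 32.44, 131.89, 104.33, 81.78, 64.22, 50.67, 40.11, 31.56, 0.00 m³/s.
ΣQ_DR = 537.0 m³/s.
With Δt = 1.5 h = 5400 s, V = ΣQ_DR · Δt = 537.0 × 5400 = 2.90 × 10^6 m³.

V ≈ 2.90 × 10^6 m³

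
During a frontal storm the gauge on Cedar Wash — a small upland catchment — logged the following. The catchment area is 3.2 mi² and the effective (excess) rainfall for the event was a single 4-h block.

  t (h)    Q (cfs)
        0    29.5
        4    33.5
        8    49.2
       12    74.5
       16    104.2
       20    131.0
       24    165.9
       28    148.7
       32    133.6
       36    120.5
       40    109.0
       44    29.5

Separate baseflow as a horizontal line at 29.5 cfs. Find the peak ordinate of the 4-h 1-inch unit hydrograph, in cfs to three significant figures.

U_p ≈ 90.9 cfs

Direct runoff: 0.0, 4.0, 19.7, 45.0, 74.7, 101.5, 136.4, 119.2, 104.1, 91.0, 79.5, 0.0 cfs; ΣQ_DR = 775.1 cfs, peak = 136.4 cfs.
Runoff depth d = ΣQ_DR·Δt / A = 775.1 × 14400 / (3.2 mi²) = 1.501 in.
The 1-inch UH is the DRH scaled by (1 in)/d, so U_p = 136.4 × 1/1.501 = 90.9 cfs.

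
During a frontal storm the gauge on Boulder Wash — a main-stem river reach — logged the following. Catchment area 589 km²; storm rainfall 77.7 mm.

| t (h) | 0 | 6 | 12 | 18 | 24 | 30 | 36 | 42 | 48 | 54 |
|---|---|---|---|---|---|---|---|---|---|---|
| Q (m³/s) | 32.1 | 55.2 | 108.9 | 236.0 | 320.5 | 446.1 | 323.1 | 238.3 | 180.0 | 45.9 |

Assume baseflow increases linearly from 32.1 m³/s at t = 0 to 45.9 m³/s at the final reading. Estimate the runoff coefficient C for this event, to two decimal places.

ΣQ_DR = 1596 m³/s; V = ΣQ_DR·Δt = 3.448 × 10^7 m³.
Runoff depth d = V / A = 58.53 mm.
C = d / P = 58.53 / 77.7 = 0.75.

C ≈ 0.75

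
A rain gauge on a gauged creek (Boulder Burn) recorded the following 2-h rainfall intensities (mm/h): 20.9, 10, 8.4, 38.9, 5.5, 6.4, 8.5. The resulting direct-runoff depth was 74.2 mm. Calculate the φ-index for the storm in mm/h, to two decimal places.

φ ≈ 11.35 mm/h

Only the 2 blocks with intensity above φ contribute runoff: 20.9, 38.9 mm/h.
Σ(I−φ)·Δt = d  ⇒  (20.9+38.9 − 2φ)·2 = 74.2
φ = (59.80 − 74.2/2) / 2 = 11.35 mm/h.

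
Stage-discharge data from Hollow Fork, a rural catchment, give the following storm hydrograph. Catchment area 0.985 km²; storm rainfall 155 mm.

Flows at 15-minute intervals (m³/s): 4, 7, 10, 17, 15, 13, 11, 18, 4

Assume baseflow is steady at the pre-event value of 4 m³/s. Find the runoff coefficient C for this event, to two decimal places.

C ≈ 0.37

ΣQ_DR = 63.00 m³/s; V = ΣQ_DR·Δt = 56700 m³.
Runoff depth d = V / A = 57.56 mm.
C = d / P = 57.56 / 155 = 0.37.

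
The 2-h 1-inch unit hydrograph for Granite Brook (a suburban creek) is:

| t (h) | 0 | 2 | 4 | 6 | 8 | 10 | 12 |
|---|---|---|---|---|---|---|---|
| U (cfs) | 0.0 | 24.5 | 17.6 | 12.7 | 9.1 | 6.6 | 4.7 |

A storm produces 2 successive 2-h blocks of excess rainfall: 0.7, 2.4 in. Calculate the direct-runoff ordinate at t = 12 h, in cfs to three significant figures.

By discrete convolution, Q_j = Σ (P_i / 1 in) · U_{j−i}.
At t = 12 h (j=6): Q = (0.7/1)·4.7 + (2.4/1)·6.6 = 19.1 cfs.

Q ≈ 19.1 cfs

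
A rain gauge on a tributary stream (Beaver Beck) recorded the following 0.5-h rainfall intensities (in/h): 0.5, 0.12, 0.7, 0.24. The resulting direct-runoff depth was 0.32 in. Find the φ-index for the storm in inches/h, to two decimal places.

Only the 2 blocks with intensity above φ contribute runoff: 0.5, 0.7 in/h.
Σ(I−φ)·Δt = d  ⇒  (0.5+0.7 − 2φ)·0.5 = 0.32
φ = (1.200 − 0.32/0.5) / 2 = 0.28 in/h.

φ ≈ 0.28 in/h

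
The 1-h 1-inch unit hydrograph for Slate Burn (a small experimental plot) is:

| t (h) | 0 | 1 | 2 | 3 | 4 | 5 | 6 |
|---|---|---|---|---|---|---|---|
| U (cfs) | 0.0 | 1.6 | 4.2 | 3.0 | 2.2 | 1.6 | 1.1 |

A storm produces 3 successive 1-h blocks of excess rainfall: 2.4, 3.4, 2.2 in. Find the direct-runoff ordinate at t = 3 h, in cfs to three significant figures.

By discrete convolution, Q_j = Σ (P_i / 1 in) · U_{j−i}.
At t = 3 h (j=3): Q = (2.4/1)·3.0 + (3.4/1)·4.2 + (2.2/1)·1.6 = 25.0 cfs.

Q ≈ 25.0 cfs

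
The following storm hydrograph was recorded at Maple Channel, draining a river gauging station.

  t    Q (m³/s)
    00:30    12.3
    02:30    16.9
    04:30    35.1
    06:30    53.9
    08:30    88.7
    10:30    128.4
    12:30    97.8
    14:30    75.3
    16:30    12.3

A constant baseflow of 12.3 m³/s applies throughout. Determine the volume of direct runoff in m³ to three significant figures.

V ≈ 2.95 × 10^6 m³

Direct-runoff ordinates (Q − Q_b): 0.0, 4.6, 22.8, 41.6, 76.4, 116.1, 85.5, 63.0, 0.0 m³/s.
ΣQ_DR = 410.0 m³/s.
With Δt = 2 h = 7200 s, V = ΣQ_DR · Δt = 410.0 × 7200 = 2.95 × 10^6 m³.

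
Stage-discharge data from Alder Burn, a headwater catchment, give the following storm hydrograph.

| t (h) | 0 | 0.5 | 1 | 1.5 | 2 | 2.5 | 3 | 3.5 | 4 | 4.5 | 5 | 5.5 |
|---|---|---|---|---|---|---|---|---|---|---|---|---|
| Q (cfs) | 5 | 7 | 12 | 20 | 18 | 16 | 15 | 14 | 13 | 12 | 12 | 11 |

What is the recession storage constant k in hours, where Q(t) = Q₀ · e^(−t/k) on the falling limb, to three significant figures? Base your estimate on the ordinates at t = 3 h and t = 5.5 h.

k ≈ 8.06 h

On the falling limb, Q drops from 15 to 11 cfs between t = 3 h and t = 5.5 h (Δt = 2.5 h).
k = −Δt / ln(Q₂/Q₁) = −2.5 / ln(11/15) = 8.06 h.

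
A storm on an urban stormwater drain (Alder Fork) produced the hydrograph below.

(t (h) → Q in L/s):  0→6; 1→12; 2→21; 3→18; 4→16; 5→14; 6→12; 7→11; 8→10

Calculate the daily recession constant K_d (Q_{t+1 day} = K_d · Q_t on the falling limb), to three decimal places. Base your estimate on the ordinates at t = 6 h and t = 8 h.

Between t = 6 h and t = 8 h the flow falls from 12 to 10 L/s over 2×1 h = 2 h.
Per-interval ratio K = (10/12)^(1/2) = 0.9129; K_d = K^(24/1) = 0.112.

K_d ≈ 0.112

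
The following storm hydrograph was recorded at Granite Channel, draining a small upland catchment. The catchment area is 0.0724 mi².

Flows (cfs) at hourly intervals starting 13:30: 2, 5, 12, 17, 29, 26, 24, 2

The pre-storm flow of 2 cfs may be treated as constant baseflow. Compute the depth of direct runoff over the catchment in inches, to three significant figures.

Direct runoff: 0.0, 3.0, 10.0, 15.0, 27.0, 24.0, 22.0, 0.0 cfs; ΣQ_DR = 101.0 cfs.
V = ΣQ_DR · Δt = 101.0 × 3600 s = 3.636 × 10^5 ft³.
Over A = 0.0724 mi², depth = V / A = 2.16 in.

d ≈ 2.16 in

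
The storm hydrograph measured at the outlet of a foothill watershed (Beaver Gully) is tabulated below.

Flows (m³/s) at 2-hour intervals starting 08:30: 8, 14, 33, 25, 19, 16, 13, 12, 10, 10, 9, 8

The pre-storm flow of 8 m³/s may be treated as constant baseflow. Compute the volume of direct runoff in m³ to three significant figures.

Direct-runoff ordinates (Q − Q_b): 0.0, 6.0, 25.0, 17.0, 11.0, 8.0, 5.0, 4.0, 2.0, 2.0, 1.0, 0.0 m³/s.
ΣQ_DR = 81.00 m³/s.
With Δt = 2 h = 7200 s, V = ΣQ_DR · Δt = 81.00 × 7200 = 5.83 × 10^5 m³.

V ≈ 5.83 × 10^5 m³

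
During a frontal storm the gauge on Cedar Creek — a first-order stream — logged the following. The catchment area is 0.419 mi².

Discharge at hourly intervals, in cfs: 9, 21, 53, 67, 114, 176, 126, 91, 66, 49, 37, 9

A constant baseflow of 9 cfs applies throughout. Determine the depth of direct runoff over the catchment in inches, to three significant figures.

Direct runoff: 0.0, 12.0, 44.0, 58.0, 105.0, 167.0, 117.0, 82.0, 57.0, 40.0, 28.0, 0.0 cfs; ΣQ_DR = 710.0 cfs.
V = ΣQ_DR · Δt = 710.0 × 3600 s = 2.556 × 10^6 ft³.
Over A = 0.419 mi², depth = V / A = 2.63 in.

d ≈ 2.63 in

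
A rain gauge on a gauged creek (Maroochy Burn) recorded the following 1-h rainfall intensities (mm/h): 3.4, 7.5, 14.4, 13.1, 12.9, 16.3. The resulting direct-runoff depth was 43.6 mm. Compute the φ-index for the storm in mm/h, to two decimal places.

φ ≈ 4.12 mm/h

Only the 5 blocks with intensity above φ contribute runoff: 7.5, 14.4, 13.1, 12.9, 16.3 mm/h.
Σ(I−φ)·Δt = d  ⇒  (7.5+14.4+13.1+12.9+16.3 − 5φ)·1 = 43.6
φ = (64.20 − 43.6/1) / 5 = 4.12 mm/h.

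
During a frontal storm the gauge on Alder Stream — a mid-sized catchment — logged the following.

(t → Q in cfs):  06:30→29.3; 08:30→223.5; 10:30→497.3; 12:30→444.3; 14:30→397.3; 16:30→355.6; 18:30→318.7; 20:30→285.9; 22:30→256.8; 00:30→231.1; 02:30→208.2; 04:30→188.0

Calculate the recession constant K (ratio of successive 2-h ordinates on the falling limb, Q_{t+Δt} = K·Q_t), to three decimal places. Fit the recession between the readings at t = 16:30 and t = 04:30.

K ≈ 0.899

Using the recession-limb readings at t = 16:30 and t = 04:30: Q falls from 355.6 to 188.0 cfs over 6 intervals.
K = (Q₂/Q₁)^(1/6) = (188.0/355.6)^(1/6) = 0.899.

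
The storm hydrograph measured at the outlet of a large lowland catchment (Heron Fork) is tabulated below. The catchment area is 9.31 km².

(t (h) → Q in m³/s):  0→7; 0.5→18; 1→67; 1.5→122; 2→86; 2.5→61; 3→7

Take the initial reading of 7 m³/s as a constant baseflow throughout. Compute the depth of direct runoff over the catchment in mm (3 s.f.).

Direct runoff: 0.0, 11.0, 60.0, 115.0, 79.0, 54.0, 0.0 m³/s; ΣQ_DR = 319.0 m³/s.
V = ΣQ_DR · Δt = 319.0 × 1800 s = 5.742 × 10^5 m³.
Over A = 9.31 km², depth = V / A = 61.7 mm.

d ≈ 61.7 mm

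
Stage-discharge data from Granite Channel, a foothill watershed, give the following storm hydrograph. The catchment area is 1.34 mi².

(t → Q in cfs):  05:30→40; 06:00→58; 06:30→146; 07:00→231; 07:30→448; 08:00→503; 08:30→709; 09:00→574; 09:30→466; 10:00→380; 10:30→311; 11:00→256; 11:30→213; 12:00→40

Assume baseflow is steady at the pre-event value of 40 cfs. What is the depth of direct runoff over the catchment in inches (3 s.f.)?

d ≈ 2.21 in

Direct runoff: 0.0, 18.0, 106.0, 191.0, 408.0, 463.0, 669.0, 534.0, 426.0, 340.0, 271.0, 216.0, 173.0, 0.0 cfs; ΣQ_DR = 3815 cfs.
V = ΣQ_DR · Δt = 3815 × 1800 s = 6.867 × 10^6 ft³.
Over A = 1.34 mi², depth = V / A = 2.21 in.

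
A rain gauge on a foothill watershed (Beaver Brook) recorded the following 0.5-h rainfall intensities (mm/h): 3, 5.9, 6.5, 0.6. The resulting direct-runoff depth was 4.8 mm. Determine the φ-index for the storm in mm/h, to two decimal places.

φ ≈ 1.93 mm/h

Only the 3 blocks with intensity above φ contribute runoff: 3, 5.9, 6.5 mm/h.
Σ(I−φ)·Δt = d  ⇒  (3+5.9+6.5 − 3φ)·0.5 = 4.8
φ = (15.40 − 4.8/0.5) / 3 = 1.93 mm/h.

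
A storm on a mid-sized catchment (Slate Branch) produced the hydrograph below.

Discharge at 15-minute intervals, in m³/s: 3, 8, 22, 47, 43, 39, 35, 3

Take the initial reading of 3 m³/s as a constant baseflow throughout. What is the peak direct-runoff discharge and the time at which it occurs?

Q_p = 44.0 m³/s at t = 0.75 h

Subtracting baseflow gives direct-runoff ordinates: 0.0, 5.0, 19.0, 44.0, 40.0, 36.0, 32.0, 0.0 m³/s.
The maximum is 44.0 m³/s, occurring at the reading for t = 0.75 h.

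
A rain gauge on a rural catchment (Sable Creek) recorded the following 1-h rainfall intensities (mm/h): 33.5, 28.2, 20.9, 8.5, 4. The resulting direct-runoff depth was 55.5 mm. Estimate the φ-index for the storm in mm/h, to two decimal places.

Only the 3 blocks with intensity above φ contribute runoff: 33.5, 28.2, 20.9 mm/h.
Σ(I−φ)·Δt = d  ⇒  (33.5+28.2+20.9 − 3φ)·1 = 55.5
φ = (82.60 − 55.5/1) / 3 = 9.03 mm/h.

φ ≈ 9.03 mm/h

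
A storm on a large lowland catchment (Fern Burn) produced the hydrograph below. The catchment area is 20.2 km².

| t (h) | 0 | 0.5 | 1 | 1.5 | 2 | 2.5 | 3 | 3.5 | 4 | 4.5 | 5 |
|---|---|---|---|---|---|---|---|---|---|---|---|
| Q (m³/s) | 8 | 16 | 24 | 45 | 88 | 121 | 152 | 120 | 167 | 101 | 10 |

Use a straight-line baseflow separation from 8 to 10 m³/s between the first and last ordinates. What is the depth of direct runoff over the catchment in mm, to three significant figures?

Direct runoff: 0.00, 7.80, 15.60, 36.40, 79.20, 112.00, 142.80, 110.60, 157.40, 91.20, 0.00 m³/s; ΣQ_DR = 753.0 m³/s.
V = ΣQ_DR · Δt = 753.0 × 1800 s = 1.355 × 10^6 m³.
Over A = 20.2 km², depth = V / A = 67.1 mm.

d ≈ 67.1 mm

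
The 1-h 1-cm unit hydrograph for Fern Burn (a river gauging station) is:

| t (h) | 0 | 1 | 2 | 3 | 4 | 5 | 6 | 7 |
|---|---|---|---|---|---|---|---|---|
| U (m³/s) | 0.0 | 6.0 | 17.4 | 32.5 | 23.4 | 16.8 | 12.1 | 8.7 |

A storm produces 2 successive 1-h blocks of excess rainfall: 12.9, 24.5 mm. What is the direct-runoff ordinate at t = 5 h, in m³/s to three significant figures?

Q ≈ 79.0 m³/s

By discrete convolution, Q_j = Σ (P_i / 10 mm) · U_{j−i}.
At t = 5 h (j=5): Q = (12.9/10)·16.8 + (24.5/10)·23.4 = 79.0 m³/s.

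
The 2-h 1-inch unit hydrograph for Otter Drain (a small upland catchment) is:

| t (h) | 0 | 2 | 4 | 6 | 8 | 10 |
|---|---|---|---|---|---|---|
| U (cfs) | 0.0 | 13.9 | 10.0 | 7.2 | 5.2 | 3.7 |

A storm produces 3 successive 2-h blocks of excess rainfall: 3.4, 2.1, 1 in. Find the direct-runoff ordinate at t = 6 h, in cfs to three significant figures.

By discrete convolution, Q_j = Σ (P_i / 1 in) · U_{j−i}.
At t = 6 h (j=3): Q = (3.4/1)·7.2 + (2.1/1)·10.0 + (1/1)·13.9 = 59.4 cfs.

Q ≈ 59.4 cfs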